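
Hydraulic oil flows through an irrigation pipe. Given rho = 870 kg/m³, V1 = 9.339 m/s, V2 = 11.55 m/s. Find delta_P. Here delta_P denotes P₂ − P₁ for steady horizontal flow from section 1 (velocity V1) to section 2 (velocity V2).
Formula: \Delta P = \frac{1}{2} \rho (V_1^2 - V_2^2)
delta_P = 0.5·870·(9.339² − 11.55²)/1000 = -20.09 kPa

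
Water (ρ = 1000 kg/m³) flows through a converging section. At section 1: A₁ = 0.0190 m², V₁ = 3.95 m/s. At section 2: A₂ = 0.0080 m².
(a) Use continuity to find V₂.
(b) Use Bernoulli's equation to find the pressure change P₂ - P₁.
(a) Continuity: A₁V₁=A₂V₂ -> V₂=A₁V₁/A₂=0.0190*3.95/0.0080=9.38 m/s
(b) Bernoulli: P₂-P₁=0.5*rho*(V₁^2-V₂^2)/1000=0.5*1000*(3.95^2-9.38^2)/1000=-36.19 kPa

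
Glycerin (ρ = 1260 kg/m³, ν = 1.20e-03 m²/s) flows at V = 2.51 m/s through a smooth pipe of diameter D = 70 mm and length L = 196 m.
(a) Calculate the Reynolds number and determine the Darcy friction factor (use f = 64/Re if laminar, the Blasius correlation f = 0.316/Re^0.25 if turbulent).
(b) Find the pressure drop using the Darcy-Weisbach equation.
(a) Re = V·D/ν = 2.51·0.07/1.20e-03 = 146.42 → laminar (Re < 2300); f = 64/Re = 64/146.42 = 0.4371
(b) Darcy-Weisbach: ΔP = f·(L/D)·½ρV²/1000 = 0.4371·(196/0.070)·½·1260·2.51²/1000 = 4858 kPa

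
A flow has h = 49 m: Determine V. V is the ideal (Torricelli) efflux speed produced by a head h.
Formula: V = \sqrt{2 g h}
V = √(2·9.81·49) = 31.01 m/s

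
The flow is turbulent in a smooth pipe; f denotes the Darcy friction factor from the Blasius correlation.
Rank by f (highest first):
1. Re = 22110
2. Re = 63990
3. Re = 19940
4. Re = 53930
Case 1: f = 0.02591
Case 2: f = 0.01987
Case 3: f = 0.02659
Case 4: f = 0.02074
Ranking (highest first): 3, 1, 4, 2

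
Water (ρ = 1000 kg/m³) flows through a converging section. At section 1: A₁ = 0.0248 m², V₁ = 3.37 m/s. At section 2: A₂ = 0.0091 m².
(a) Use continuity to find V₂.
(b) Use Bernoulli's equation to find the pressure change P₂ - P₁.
(a) Continuity: A₁V₁=A₂V₂ -> V₂=A₁V₁/A₂=0.0248*3.37/0.0091=9.18 m/s
(b) Bernoulli: P₂-P₁=0.5*rho*(V₁^2-V₂^2)/1000=0.5*1000*(3.37^2-9.18^2)/1000=-36.46 kPa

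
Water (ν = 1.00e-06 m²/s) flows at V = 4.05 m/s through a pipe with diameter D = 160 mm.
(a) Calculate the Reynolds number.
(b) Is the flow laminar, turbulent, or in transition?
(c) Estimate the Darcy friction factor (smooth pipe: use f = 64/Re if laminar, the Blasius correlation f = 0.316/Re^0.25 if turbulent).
(a) Re = V·D/ν = 4.05·0.16/1.00e-06 = 648000
(b) Flow regime: turbulent (Re > 4000)
(c) Friction factor: f = 0.316/Re^0.25 = 0.316/648000^0.25 = 0.01114 (Blasius is strictly valid for Re ≲ 1e5; used here as the smooth-pipe estimate the problem specifies)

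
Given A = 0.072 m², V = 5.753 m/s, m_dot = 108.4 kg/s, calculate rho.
Formula: \dot{m} = \rho A V
Substituting knowns: 108.4 = rho·0.072·5.753
Solving for rho: rho = 108.4/(0.072·5.753) = 261.7 kg/m³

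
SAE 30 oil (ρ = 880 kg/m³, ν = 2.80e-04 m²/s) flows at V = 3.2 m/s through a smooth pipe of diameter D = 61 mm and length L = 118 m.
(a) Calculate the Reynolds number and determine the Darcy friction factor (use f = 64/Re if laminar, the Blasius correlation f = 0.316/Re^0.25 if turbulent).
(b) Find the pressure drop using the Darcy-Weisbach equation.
(a) Re = V·D/ν = 3.2·0.061/2.80e-04 = 697.14 → laminar (Re < 2300); f = 64/Re = 64/697.14 = 0.091804
(b) Darcy-Weisbach: ΔP = f·(L/D)·½ρV²/1000 = 0.091804·(118/0.061)·½·880·3.2²/1000 = 800.1 kPa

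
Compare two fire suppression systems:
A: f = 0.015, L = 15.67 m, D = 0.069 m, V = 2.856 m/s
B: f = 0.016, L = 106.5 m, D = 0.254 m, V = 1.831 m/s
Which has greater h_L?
h_L(A) = 1.416 m, h_L(B) = 1.146 m. Answer: A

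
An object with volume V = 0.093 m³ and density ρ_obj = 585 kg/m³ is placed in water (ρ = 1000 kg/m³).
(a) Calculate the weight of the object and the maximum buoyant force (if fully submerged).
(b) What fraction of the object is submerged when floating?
(a) W=rho_obj*g*V=585*9.81*0.093=533.7 N; F_B(max)=rho*g*V=1000*9.81*0.093=912.3 N
(b) Floating fraction=rho_obj/rho=585/1000=0.585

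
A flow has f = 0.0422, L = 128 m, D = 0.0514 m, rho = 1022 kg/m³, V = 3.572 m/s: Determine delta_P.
Formula: \Delta P = f \frac{L}{D} \frac{\rho V^2}{2}
delta_P = 0.0422·(128/0.0514)·0.5·1022·3.572²/1000 = 685.2 kPa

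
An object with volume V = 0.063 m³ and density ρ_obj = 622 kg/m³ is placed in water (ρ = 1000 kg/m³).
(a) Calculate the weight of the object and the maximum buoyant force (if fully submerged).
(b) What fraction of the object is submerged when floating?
(a) W=rho_obj*g*V=622*9.81*0.063=384.4 N; F_B(max)=rho*g*V=1000*9.81*0.063=618.0 N
(b) Floating fraction=rho_obj/rho=622/1000=0.622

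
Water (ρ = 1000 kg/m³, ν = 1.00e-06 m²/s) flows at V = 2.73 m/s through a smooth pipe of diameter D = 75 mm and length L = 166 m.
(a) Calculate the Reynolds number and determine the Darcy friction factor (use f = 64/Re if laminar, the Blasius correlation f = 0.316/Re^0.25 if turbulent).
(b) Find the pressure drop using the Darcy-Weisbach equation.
(a) Re = V·D/ν = 2.73·0.075/1.00e-06 = 204750 → turbulent (Re > 4000); f = 0.316/Re^0.25 = 0.316/204750^0.25 = 0.014855 (Blasius is strictly valid for Re ≲ 1e5; used here as the smooth-pipe estimate the problem specifies)
(b) Darcy-Weisbach: ΔP = f·(L/D)·½ρV²/1000 = 0.014855·(166/0.075)·½·1000·2.73²/1000 = 122.5 kPa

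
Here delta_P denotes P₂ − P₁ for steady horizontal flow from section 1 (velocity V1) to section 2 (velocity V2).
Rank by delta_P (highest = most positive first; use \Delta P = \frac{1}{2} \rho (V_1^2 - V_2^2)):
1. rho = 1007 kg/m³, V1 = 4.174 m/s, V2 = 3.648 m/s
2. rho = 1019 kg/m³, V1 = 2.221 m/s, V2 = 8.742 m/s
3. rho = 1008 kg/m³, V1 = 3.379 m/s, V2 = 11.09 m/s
Case 1: delta_P = 2.072 kPa
Case 2: delta_P = -36.42 kPa
Case 3: delta_P = -56.23 kPa
Ranking (highest first): 1, 2, 3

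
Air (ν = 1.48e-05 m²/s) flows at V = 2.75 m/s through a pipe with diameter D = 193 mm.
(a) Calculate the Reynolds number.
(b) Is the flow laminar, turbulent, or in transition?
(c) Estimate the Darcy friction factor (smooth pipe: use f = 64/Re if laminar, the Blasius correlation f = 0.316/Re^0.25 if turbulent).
(a) Re = V·D/ν = 2.75·0.193/1.48e-05 = 35861
(b) Flow regime: turbulent (Re > 4000)
(c) Friction factor: f = 0.316/Re^0.25 = 0.316/35861^0.25 = 0.02296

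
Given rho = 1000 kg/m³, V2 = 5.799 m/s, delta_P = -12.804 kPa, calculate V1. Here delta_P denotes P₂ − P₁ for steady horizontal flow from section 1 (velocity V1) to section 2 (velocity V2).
Formula: \Delta P = \frac{1}{2} \rho (V_1^2 - V_2^2)
Substituting knowns: -12.804 = 0.5·1000·(V1² − 5.799²)/1000
Solving for V1: V1 = √(5.799² + 2·(-12.804·1000)/1000) = 2.832 m/s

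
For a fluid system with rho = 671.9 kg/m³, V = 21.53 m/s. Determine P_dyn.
Formula: P_{dyn} = \frac{1}{2} \rho V^2
P_dyn = 0.5·671.9·21.53²/1000 = 155.7 kPa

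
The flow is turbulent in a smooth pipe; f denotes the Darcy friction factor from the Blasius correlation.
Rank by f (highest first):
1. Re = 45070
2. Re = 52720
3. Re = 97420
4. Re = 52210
Case 1: f = 0.02169
Case 2: f = 0.02085
Case 3: f = 0.01789
Case 4: f = 0.0209
Ranking (highest first): 1, 4, 2, 3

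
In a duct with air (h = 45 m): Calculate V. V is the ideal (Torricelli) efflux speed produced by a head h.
Formula: V = \sqrt{2 g h}
V = √(2·9.81·45) = 29.71 m/s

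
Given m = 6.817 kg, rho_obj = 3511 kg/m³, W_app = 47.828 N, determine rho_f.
Formula: W_{app} = mg\left(1 - \frac{\rho_f}{\rho_{obj}}\right)
Substituting knowns: 47.828 = 6.817·9.81·(1 − rho_f/3511)
Solving for rho_f: rho_f = 3511·(1 − 47.828/(6.817·9.81)) = 1000 kg/m³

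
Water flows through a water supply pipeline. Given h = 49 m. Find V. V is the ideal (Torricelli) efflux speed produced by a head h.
Formula: V = \sqrt{2 g h}
V = √(2·9.81·49) = 31.01 m/s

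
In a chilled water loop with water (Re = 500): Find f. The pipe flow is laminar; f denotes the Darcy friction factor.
Formula: f = \frac{64}{Re}
f = 64/500 = 0.128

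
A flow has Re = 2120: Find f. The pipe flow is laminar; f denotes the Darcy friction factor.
Formula: f = \frac{64}{Re}
f = 64/2120 = 0.03019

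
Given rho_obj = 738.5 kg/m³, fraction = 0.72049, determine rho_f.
Formula: f_{sub} = \frac{\rho_{obj}}{\rho_f}
Substituting knowns: 0.72049 = 738.5/rho_f
Solving for rho_f: rho_f = 738.5/0.72049 = 1025 kg/m³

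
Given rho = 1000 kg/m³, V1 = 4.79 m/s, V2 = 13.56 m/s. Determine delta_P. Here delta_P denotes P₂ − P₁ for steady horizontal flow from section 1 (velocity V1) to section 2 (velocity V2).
Formula: \Delta P = \frac{1}{2} \rho (V_1^2 - V_2^2)
delta_P = 0.5·1000·(4.79² − 13.56²)/1000 = -80.46 kPa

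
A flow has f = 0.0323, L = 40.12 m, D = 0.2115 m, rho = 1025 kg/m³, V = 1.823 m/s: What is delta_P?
Formula: \Delta P = f \frac{L}{D} \frac{\rho V^2}{2}
delta_P = 0.0323·(40.12/0.2115)·0.5·1025·1.823²/1000 = 10.44 kPa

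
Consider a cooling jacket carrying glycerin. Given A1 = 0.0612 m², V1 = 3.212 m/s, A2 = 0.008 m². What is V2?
Formula: V_2 = \frac{A_1 V_1}{A_2}
V2 = 0.0612·3.212/0.008 = 24.57 m/s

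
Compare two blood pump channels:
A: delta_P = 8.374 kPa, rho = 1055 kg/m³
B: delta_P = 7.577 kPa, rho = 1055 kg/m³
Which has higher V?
V(A) = 3.984 m/s, V(B) = 3.79 m/s. Answer: A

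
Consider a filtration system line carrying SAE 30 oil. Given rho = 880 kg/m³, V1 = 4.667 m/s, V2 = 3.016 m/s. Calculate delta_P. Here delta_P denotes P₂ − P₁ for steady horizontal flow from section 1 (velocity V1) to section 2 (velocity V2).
Formula: \Delta P = \frac{1}{2} \rho (V_1^2 - V_2^2)
delta_P = 0.5·880·(4.667² − 3.016²)/1000 = 5.581 kPa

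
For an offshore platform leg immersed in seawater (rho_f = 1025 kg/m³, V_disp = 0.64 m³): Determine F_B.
Formula: F_B = \rho_f g V_{disp}
F_B = 1025·9.81·0.64 = 6435 N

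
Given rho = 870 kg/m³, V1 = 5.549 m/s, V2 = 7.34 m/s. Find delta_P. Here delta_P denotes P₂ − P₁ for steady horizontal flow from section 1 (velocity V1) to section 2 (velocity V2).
Formula: \Delta P = \frac{1}{2} \rho (V_1^2 - V_2^2)
delta_P = 0.5·870·(5.549² − 7.34²)/1000 = -10.04 kPa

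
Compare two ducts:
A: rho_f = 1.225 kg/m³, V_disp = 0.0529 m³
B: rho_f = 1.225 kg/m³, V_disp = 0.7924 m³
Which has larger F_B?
F_B(A) = 0.6357 N, F_B(B) = 9.522 N. Answer: B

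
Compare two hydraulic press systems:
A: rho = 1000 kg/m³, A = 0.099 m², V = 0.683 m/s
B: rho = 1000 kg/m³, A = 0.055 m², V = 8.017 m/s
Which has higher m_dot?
m_dot(A) = 67.62 kg/s, m_dot(B) = 440.9 kg/s. Answer: B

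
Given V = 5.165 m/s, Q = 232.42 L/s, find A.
Formula: Q = A V
Substituting knowns: 232.42 = A·5.165·1000
Solving for A: A = (232.42/1000)/5.165 = 0.045 m²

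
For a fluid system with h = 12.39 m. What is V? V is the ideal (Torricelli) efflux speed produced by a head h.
Formula: V = \sqrt{2 g h}
V = √(2·9.81·12.39) = 15.59 m/s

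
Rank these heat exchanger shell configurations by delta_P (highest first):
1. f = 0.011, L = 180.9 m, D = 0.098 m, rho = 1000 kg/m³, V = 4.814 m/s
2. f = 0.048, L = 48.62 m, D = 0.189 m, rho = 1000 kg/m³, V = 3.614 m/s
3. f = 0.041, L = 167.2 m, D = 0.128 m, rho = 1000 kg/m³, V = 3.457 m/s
Case 1: delta_P = 235.3 kPa
Case 2: delta_P = 80.64 kPa
Case 3: delta_P = 320 kPa
Ranking (highest first): 3, 1, 2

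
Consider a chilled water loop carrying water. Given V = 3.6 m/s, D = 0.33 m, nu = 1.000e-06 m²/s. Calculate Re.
Formula: Re = \frac{V D}{\nu}
Re = 3.6·0.33/1.000e-06 = 1.188e+06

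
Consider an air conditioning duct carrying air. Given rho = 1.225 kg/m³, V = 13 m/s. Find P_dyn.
Formula: P_{dyn} = \frac{1}{2} \rho V^2
P_dyn = 0.5·1.225·13²/1000 = 0.1035 kPa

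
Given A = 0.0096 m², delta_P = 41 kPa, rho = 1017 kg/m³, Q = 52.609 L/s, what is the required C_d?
Formula: Q = C_d A \sqrt{\frac{2 \Delta P}{\rho}}
Substituting knowns: 52.609 = C_d·0.0096·√(2·(41·1000)/1017)·1000
Solving for C_d: C_d = (52.609/1000)/(0.0096·√(2·(41·1000)/1017)) = 0.6103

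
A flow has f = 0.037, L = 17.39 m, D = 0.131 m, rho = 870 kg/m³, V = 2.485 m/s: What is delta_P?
Formula: \Delta P = f \frac{L}{D} \frac{\rho V^2}{2}
delta_P = 0.037·(17.39/0.131)·0.5·870·2.485²/1000 = 13.19 kPa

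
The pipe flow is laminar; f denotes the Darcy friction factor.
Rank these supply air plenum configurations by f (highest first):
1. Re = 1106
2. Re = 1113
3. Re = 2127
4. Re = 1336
Case 1: f = 0.05787
Case 2: f = 0.0575
Case 3: f = 0.03009
Case 4: f = 0.0479
Ranking (highest first): 1, 2, 4, 3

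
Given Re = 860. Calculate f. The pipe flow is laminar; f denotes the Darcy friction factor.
Formula: f = \frac{64}{Re}
f = 64/860 = 0.07442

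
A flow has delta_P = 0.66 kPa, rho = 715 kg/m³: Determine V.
Formula: V = \sqrt{\frac{2 \Delta P}{\rho}}
V = √(2·(0.66·1000)/715) = 1.359 m/s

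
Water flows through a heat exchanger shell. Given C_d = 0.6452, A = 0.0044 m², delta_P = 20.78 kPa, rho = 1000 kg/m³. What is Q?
Formula: Q = C_d A \sqrt{\frac{2 \Delta P}{\rho}}
Q = 0.6452·0.0044·√(2·(20.78·1000)/1000)·1000 = 18.3 L/s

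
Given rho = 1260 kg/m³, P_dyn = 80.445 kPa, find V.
Formula: P_{dyn} = \frac{1}{2} \rho V^2
Substituting knowns: 80.445 = 0.5·1260·V²/1000
Solving for V: V = √(2·(80.445·1000)/1260) = 11.3 m/s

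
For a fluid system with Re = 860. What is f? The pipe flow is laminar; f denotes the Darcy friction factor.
Formula: f = \frac{64}{Re}
f = 64/860 = 0.07442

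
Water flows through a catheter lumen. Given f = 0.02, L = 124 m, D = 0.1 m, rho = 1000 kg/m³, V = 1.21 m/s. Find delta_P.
Formula: \Delta P = f \frac{L}{D} \frac{\rho V^2}{2}
delta_P = 0.02·(124/0.1)·0.5·1000·1.21²/1000 = 18.15 kPa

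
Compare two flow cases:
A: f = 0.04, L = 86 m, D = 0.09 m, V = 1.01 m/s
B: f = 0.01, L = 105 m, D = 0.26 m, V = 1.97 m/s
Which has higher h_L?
h_L(A) = 1.987 m, h_L(B) = 0.7988 m. Answer: A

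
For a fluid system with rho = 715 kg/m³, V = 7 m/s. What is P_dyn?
Formula: P_{dyn} = \frac{1}{2} \rho V^2
P_dyn = 0.5·715·7²/1000 = 17.52 kPa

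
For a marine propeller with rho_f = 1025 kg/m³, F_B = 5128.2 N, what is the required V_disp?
Formula: F_B = \rho_f g V_{disp}
Substituting knowns: 5128.2 = 1025·9.81·V_disp
Solving for V_disp: V_disp = 5128.2/(1025·9.81) = 0.51 m³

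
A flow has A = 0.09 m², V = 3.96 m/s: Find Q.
Formula: Q = A V
Q = 0.09·3.96·1000 = 356.4 L/s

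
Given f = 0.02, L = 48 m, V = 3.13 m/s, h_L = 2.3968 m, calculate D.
Formula: h_L = f \frac{L}{D} \frac{V^2}{2g}
Substituting knowns: 2.3968 = 0.02·(48/D)·3.13²/(2·9.81)
Solving for D: D = 0.02·48·3.13²/(2·9.81·2.3968) = 0.2 m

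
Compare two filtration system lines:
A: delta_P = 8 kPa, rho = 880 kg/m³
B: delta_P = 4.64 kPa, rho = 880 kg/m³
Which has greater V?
V(A) = 4.264 m/s, V(B) = 3.247 m/s. Answer: A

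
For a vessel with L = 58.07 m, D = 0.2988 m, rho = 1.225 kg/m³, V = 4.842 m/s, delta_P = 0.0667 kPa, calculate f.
Formula: \Delta P = f \frac{L}{D} \frac{\rho V^2}{2}
Substituting knowns: 0.0667 = f·(58.07/0.2988)·0.5·1.225·4.842²/1000
Solving for f: f = (0.0667·1000)/((58.07/0.2988)·0.5·1.225·4.842²) = 0.0239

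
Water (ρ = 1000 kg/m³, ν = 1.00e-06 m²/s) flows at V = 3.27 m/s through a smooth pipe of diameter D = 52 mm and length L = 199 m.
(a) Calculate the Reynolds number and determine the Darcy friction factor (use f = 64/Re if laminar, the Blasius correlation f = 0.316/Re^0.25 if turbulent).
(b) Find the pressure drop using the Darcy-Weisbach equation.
(a) Re = V·D/ν = 3.27·0.052/1.00e-06 = 170040 → turbulent (Re > 4000); f = 0.316/Re^0.25 = 0.316/170040^0.25 = 0.015561 (Blasius is strictly valid for Re ≲ 1e5; used here as the smooth-pipe estimate the problem specifies)
(b) Darcy-Weisbach: ΔP = f·(L/D)·½ρV²/1000 = 0.015561·(199/0.052)·½·1000·3.27²/1000 = 318.4 kPa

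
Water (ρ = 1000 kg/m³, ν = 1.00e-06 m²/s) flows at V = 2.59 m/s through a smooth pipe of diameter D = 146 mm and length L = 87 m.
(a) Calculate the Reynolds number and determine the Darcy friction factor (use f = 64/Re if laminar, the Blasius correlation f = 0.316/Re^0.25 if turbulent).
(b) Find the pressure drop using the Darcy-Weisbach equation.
(a) Re = V·D/ν = 2.59·0.146/1.00e-06 = 378140 → turbulent (Re > 4000); f = 0.316/Re^0.25 = 0.316/378140^0.25 = 0.012743 (Blasius is strictly valid for Re ≲ 1e5; used here as the smooth-pipe estimate the problem specifies)
(b) Darcy-Weisbach: ΔP = f·(L/D)·½ρV²/1000 = 0.012743·(87/0.146)·½·1000·2.59²/1000 = 25.47 kPa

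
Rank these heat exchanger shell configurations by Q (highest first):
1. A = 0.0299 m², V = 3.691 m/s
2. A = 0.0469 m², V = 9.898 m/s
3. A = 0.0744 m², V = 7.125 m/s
Case 1: Q = 110.4 L/s
Case 2: Q = 464.2 L/s
Case 3: Q = 530.1 L/s
Ranking (highest first): 3, 2, 1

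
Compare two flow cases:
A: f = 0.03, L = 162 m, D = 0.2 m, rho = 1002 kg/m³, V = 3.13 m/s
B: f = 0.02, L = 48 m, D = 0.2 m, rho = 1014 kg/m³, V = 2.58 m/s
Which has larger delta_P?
delta_P(A) = 119.3 kPa, delta_P(B) = 16.2 kPa. Answer: A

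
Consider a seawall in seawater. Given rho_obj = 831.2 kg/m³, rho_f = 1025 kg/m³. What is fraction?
Formula: f_{sub} = \frac{\rho_{obj}}{\rho_f}
fraction = 831.2/1025 = 0.8109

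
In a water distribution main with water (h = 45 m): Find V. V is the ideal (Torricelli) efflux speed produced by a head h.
Formula: V = \sqrt{2 g h}
V = √(2·9.81·45) = 29.71 m/s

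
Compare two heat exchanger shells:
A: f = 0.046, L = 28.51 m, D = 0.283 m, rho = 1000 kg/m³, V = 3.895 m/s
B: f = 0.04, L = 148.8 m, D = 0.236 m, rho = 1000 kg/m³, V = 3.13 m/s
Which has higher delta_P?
delta_P(A) = 35.15 kPa, delta_P(B) = 123.5 kPa. Answer: B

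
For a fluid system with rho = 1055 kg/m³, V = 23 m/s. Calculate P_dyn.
Formula: P_{dyn} = \frac{1}{2} \rho V^2
P_dyn = 0.5·1055·23²/1000 = 279 kPa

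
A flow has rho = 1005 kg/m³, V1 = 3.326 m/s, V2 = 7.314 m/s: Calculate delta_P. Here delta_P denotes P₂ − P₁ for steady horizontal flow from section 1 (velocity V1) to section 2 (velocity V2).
Formula: \Delta P = \frac{1}{2} \rho (V_1^2 - V_2^2)
delta_P = 0.5·1005·(3.326² − 7.314²)/1000 = -21.32 kPa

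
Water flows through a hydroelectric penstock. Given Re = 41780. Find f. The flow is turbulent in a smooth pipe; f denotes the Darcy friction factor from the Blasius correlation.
Formula: f = \frac{0.316}{Re^{0.25}}
f = 0.316/41780^0.25 = 0.0221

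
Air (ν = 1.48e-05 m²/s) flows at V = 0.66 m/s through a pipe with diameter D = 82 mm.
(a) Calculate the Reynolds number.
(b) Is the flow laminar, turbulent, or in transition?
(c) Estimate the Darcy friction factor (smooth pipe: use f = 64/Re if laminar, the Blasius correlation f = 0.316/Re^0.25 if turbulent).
(a) Re = V·D/ν = 0.66·0.082/1.48e-05 = 3656.8
(b) Flow regime: transition (2300 ≤ Re ≤ 4000)
(c) Friction factor: f ≈ 0.04 (transitional regime, no simple correlation)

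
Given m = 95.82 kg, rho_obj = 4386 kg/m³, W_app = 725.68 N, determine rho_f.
Formula: W_{app} = mg\left(1 - \frac{\rho_f}{\rho_{obj}}\right)
Substituting knowns: 725.68 = 95.82·9.81·(1 − rho_f/4386)
Solving for rho_f: rho_f = 4386·(1 − 725.68/(95.82·9.81)) = 1000 kg/m³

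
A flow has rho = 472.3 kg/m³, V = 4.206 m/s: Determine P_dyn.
Formula: P_{dyn} = \frac{1}{2} \rho V^2
P_dyn = 0.5·472.3·4.206²/1000 = 4.178 kPa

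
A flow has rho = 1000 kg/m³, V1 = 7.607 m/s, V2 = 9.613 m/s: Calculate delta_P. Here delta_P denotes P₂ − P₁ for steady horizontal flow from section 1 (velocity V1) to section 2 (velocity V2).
Formula: \Delta P = \frac{1}{2} \rho (V_1^2 - V_2^2)
delta_P = 0.5·1000·(7.607² − 9.613²)/1000 = -17.27 kPa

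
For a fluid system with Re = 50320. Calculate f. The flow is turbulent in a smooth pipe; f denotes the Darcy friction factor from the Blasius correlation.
Formula: f = \frac{0.316}{Re^{0.25}}
f = 0.316/50320^0.25 = 0.0211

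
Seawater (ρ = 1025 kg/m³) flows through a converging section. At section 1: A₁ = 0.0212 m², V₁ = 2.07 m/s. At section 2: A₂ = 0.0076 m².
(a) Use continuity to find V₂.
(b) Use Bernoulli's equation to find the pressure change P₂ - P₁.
(a) Continuity: A₁V₁=A₂V₂ -> V₂=A₁V₁/A₂=0.0212*2.07/0.0076=5.77 m/s
(b) Bernoulli: P₂-P₁=0.5*rho*(V₁^2-V₂^2)/1000=0.5*1025*(2.07^2-5.77^2)/1000=-14.87 kPa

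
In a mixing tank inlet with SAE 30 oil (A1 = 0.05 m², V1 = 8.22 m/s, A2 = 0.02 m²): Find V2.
Formula: V_2 = \frac{A_1 V_1}{A_2}
V2 = 0.05·8.22/0.02 = 20.55 m/s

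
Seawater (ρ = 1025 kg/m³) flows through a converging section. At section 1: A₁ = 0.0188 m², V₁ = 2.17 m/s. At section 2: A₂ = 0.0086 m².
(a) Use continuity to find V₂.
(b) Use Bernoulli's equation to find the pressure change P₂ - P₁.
(a) Continuity: A₁V₁=A₂V₂ -> V₂=A₁V₁/A₂=0.0188*2.17/0.0086=4.74 m/s
(b) Bernoulli: P₂-P₁=0.5*rho*(V₁^2-V₂^2)/1000=0.5*1025*(2.17^2-4.74^2)/1000=-9.101 kPa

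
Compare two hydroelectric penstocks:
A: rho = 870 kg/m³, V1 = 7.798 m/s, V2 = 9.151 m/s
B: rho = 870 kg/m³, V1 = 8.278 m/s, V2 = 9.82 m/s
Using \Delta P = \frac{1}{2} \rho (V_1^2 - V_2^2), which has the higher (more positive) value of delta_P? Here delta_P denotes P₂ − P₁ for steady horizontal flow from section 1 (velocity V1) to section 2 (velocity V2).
delta_P(A) = -9.975 kPa, delta_P(B) = -12.14 kPa. Answer: A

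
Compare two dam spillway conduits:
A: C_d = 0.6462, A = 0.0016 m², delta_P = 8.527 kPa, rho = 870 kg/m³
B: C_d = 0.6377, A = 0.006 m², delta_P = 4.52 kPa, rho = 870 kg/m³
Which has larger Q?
Q(A) = 4.578 L/s, Q(B) = 12.33 L/s. Answer: B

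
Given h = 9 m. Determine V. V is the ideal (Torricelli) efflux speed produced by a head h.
Formula: V = \sqrt{2 g h}
V = √(2·9.81·9) = 13.29 m/s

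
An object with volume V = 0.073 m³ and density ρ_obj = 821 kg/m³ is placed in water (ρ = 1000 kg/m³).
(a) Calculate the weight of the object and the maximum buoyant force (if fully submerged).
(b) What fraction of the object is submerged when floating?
(a) W=rho_obj*g*V=821*9.81*0.073=587.9 N; F_B(max)=rho*g*V=1000*9.81*0.073=716.1 N
(b) Floating fraction=rho_obj/rho=821/1000=0.821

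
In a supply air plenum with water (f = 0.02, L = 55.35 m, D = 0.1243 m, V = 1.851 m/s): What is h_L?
Formula: h_L = f \frac{L}{D} \frac{V^2}{2g}
h_L = 0.02·(55.35/0.1243)·1.851²/(2·9.81) = 1.555 m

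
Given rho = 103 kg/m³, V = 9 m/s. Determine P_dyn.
Formula: P_{dyn} = \frac{1}{2} \rho V^2
P_dyn = 0.5·103·9²/1000 = 4.171 kPa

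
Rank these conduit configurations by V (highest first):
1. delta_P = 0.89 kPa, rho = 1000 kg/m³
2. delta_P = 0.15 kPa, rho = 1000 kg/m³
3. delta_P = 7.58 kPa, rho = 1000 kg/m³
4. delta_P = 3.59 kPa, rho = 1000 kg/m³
Case 1: V = 1.334 m/s
Case 2: V = 0.5477 m/s
Case 3: V = 3.894 m/s
Case 4: V = 2.68 m/s
Ranking (highest first): 3, 4, 1, 2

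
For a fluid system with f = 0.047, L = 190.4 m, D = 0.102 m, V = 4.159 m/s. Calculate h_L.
Formula: h_L = f \frac{L}{D} \frac{V^2}{2g}
h_L = 0.047·(190.4/0.102)·4.159²/(2·9.81) = 77.35 m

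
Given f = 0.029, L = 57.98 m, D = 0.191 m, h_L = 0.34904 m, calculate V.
Formula: h_L = f \frac{L}{D} \frac{V^2}{2g}
Substituting knowns: 0.34904 = 0.029·(57.98/0.191)·V²/(2·9.81)
Solving for V: V = √(0.34904·2·9.81/(0.029·(57.98/0.191))) = 0.882 m/s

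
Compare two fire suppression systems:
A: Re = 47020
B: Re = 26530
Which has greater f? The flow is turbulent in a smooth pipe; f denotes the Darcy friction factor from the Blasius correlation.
f(A) = 0.02146, f(B) = 0.02476. Answer: B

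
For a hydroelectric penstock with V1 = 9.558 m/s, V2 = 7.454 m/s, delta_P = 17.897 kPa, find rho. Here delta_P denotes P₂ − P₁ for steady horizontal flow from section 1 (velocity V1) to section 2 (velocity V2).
Formula: \Delta P = \frac{1}{2} \rho (V_1^2 - V_2^2)
Substituting knowns: 17.897 = 0.5·rho·(9.558² − 7.454²)/1000
Solving for rho: rho = 2·(17.897·1000)/(9.558² − 7.454²) = 1000 kg/m³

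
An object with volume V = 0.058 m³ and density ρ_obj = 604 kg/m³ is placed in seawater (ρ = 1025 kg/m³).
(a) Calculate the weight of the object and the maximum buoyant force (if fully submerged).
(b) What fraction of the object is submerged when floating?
(a) W=rho_obj*g*V=604*9.81*0.058=343.7 N; F_B(max)=rho*g*V=1025*9.81*0.058=583.2 N
(b) Floating fraction=rho_obj/rho=604/1025=0.589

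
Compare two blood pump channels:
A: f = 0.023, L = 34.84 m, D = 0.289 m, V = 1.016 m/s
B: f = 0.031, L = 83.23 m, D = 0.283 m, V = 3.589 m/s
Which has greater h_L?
h_L(A) = 0.1459 m, h_L(B) = 5.986 m. Answer: B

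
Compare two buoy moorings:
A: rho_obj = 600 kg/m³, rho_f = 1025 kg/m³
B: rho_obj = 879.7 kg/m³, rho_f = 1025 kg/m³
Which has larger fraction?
fraction(A) = 0.5854, fraction(B) = 0.8582. Answer: B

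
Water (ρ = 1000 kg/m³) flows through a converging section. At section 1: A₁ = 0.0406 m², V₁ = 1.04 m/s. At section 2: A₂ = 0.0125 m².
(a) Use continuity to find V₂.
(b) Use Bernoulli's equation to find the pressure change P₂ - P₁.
(a) Continuity: A₁V₁=A₂V₂ -> V₂=A₁V₁/A₂=0.0406*1.04/0.0125=3.38 m/s
(b) Bernoulli: P₂-P₁=0.5*rho*(V₁^2-V₂^2)/1000=0.5*1000*(1.04^2-3.38^2)/1000=-5.171 kPa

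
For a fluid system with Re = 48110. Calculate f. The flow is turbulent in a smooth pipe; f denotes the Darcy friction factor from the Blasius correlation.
Formula: f = \frac{0.316}{Re^{0.25}}
f = 0.316/48110^0.25 = 0.02134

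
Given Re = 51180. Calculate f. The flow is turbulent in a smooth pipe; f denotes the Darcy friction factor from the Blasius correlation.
Formula: f = \frac{0.316}{Re^{0.25}}
f = 0.316/51180^0.25 = 0.02101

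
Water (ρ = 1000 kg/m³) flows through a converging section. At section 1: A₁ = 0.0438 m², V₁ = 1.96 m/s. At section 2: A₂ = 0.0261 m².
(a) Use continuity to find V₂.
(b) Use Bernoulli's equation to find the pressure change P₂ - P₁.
(a) Continuity: A₁V₁=A₂V₂ -> V₂=A₁V₁/A₂=0.0438*1.96/0.0261=3.29 m/s
(b) Bernoulli: P₂-P₁=0.5*rho*(V₁^2-V₂^2)/1000=0.5*1000*(1.96^2-3.29^2)/1000=-3.491 kPa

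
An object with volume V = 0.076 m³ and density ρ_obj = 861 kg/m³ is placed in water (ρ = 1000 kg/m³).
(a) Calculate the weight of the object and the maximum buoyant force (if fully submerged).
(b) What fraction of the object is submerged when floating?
(a) W=rho_obj*g*V=861*9.81*0.076=641.9 N; F_B(max)=rho*g*V=1000*9.81*0.076=745.6 N
(b) Floating fraction=rho_obj/rho=861/1000=0.861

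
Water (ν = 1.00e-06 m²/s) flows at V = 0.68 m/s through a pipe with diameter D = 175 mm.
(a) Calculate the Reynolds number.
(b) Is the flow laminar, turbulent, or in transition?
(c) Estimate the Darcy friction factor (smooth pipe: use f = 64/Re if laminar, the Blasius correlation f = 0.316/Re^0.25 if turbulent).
(a) Re = V·D/ν = 0.68·0.175/1.00e-06 = 119000
(b) Flow regime: turbulent (Re > 4000)
(c) Friction factor: f = 0.316/Re^0.25 = 0.316/119000^0.25 = 0.01701 (Blasius is strictly valid for Re ≲ 1e5; used here as the smooth-pipe estimate the problem specifies)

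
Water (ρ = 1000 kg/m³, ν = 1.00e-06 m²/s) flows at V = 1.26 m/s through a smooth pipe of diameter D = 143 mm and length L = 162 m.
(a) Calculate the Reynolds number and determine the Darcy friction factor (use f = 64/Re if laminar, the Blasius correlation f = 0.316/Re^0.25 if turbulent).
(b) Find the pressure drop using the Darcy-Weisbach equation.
(a) Re = V·D/ν = 1.26·0.143/1.00e-06 = 180180 → turbulent (Re > 4000); f = 0.316/Re^0.25 = 0.316/180180^0.25 = 0.015338 (Blasius is strictly valid for Re ≲ 1e5; used here as the smooth-pipe estimate the problem specifies)
(b) Darcy-Weisbach: ΔP = f·(L/D)·½ρV²/1000 = 0.015338·(162/0.143)·½·1000·1.26²/1000 = 13.79 kPa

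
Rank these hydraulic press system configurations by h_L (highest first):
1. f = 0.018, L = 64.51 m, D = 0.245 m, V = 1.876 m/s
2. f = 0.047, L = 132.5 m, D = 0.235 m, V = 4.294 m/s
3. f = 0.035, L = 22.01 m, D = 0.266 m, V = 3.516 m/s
Case 1: h_L = 0.8502 m
Case 2: h_L = 24.9 m
Case 3: h_L = 1.825 m
Ranking (highest first): 2, 3, 1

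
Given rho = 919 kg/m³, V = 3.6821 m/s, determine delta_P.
Formula: V = \sqrt{\frac{2 \Delta P}{\rho}}
Substituting knowns: 3.6821 = √(2·(delta_P·1000)/919)
Solving for delta_P: delta_P = 3.6821²·919/2/1000 = 6.23 kPa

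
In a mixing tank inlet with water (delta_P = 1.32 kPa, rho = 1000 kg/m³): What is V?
Formula: V = \sqrt{\frac{2 \Delta P}{\rho}}
V = √(2·(1.32·1000)/1000) = 1.625 m/s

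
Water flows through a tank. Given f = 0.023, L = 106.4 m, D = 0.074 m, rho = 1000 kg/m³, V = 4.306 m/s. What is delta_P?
Formula: \Delta P = f \frac{L}{D} \frac{\rho V^2}{2}
delta_P = 0.023·(106.4/0.074)·0.5·1000·4.306²/1000 = 306.6 kPa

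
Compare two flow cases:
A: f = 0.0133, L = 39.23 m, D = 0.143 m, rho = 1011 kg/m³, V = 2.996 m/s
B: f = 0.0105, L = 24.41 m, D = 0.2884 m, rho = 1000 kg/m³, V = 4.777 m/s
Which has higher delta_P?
delta_P(A) = 16.56 kPa, delta_P(B) = 10.14 kPa. Answer: A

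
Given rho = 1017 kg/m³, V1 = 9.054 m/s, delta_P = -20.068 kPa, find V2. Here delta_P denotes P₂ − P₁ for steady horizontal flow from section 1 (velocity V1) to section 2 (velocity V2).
Formula: \Delta P = \frac{1}{2} \rho (V_1^2 - V_2^2)
Substituting knowns: -20.068 = 0.5·1017·(9.054² − V2²)/1000
Solving for V2: V2 = √(9.054² − 2·(-20.068·1000)/1017) = 11.02 m/s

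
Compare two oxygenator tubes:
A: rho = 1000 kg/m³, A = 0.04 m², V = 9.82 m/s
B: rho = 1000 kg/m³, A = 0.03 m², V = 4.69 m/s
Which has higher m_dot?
m_dot(A) = 392.8 kg/s, m_dot(B) = 140.7 kg/s. Answer: A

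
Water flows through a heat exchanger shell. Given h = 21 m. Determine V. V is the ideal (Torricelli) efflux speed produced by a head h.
Formula: V = \sqrt{2 g h}
V = √(2·9.81·21) = 20.3 m/s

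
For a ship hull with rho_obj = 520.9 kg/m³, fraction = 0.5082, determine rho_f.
Formula: f_{sub} = \frac{\rho_{obj}}{\rho_f}
Substituting knowns: 0.5082 = 520.9/rho_f
Solving for rho_f: rho_f = 520.9/0.5082 = 1025 kg/m³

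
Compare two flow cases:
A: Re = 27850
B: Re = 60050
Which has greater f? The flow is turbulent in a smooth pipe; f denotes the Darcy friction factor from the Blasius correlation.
f(A) = 0.02446, f(B) = 0.02019. Answer: A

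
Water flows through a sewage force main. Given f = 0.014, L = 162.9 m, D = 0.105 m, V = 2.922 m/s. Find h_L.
Formula: h_L = f \frac{L}{D} \frac{V^2}{2g}
h_L = 0.014·(162.9/0.105)·2.922²/(2·9.81) = 9.452 m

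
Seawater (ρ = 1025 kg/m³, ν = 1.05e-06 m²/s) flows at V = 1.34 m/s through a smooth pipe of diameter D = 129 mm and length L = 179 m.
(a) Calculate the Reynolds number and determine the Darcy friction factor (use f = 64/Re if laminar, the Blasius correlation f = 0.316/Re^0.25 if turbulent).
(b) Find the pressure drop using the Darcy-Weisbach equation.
(a) Re = V·D/ν = 1.34·0.129/1.05e-06 = 164630 → turbulent (Re > 4000); f = 0.316/Re^0.25 = 0.316/164630^0.25 = 0.015688 (Blasius is strictly valid for Re ≲ 1e5; used here as the smooth-pipe estimate the problem specifies)
(b) Darcy-Weisbach: ΔP = f·(L/D)·½ρV²/1000 = 0.015688·(179/0.129)·½·1025·1.34²/1000 = 20.03 kPa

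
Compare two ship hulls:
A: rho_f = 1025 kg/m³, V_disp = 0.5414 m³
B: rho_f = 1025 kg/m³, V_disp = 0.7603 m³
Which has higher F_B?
F_B(A) = 5444 N, F_B(B) = 7645 N. Answer: B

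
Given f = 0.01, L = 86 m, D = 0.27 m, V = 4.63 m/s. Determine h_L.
Formula: h_L = f \frac{L}{D} \frac{V^2}{2g}
h_L = 0.01·(86/0.27)·4.63²/(2·9.81) = 3.48 m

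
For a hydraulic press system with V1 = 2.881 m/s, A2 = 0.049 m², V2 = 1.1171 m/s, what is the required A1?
Formula: V_2 = \frac{A_1 V_1}{A_2}
Substituting knowns: 1.1171 = A1·2.881/0.049
Solving for A1: A1 = 1.1171·0.049/2.881 = 0.019 m²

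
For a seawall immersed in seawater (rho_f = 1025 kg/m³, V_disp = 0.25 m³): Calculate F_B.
Formula: F_B = \rho_f g V_{disp}
F_B = 1025·9.81·0.25 = 2514 N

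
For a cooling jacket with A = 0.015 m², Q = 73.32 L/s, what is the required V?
Formula: Q = A V
Substituting knowns: 73.32 = 0.015·V·1000
Solving for V: V = (73.32/1000)/0.015 = 4.888 m/s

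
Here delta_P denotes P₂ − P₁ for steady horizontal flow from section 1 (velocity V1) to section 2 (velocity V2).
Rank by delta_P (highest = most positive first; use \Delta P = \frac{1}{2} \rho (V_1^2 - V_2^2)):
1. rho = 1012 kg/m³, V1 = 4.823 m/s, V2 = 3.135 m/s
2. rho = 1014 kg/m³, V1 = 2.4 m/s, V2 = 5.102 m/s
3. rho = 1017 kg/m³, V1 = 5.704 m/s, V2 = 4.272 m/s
Case 1: delta_P = 6.797 kPa
Case 2: delta_P = -10.28 kPa
Case 3: delta_P = 7.264 kPa
Ranking (highest first): 3, 1, 2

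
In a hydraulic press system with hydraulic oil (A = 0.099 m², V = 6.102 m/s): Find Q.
Formula: Q = A V
Q = 0.099·6.102·1000 = 604.1 L/s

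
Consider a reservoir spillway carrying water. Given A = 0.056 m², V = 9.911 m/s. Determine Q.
Formula: Q = A V
Q = 0.056·9.911·1000 = 555 L/s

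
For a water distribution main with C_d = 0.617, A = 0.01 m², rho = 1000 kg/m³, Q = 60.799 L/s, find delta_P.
Formula: Q = C_d A \sqrt{\frac{2 \Delta P}{\rho}}
Substituting knowns: 60.799 = 0.617·0.01·√(2·(delta_P·1000)/1000)·1000
Solving for delta_P: delta_P = ((60.799/1000)/(0.617·0.01))²·1000/2/1000 = 48.55 kPa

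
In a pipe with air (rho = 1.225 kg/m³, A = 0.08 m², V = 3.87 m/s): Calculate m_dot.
Formula: \dot{m} = \rho A V
m_dot = 1.225·0.08·3.87 = 0.3793 kg/s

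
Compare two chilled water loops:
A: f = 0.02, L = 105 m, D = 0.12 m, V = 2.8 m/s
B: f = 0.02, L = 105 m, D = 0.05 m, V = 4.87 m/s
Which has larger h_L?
h_L(A) = 6.993 m, h_L(B) = 50.77 m. Answer: B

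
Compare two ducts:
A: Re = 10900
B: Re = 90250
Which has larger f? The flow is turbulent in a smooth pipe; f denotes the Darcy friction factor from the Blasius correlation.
f(A) = 0.03093, f(B) = 0.01823. Answer: A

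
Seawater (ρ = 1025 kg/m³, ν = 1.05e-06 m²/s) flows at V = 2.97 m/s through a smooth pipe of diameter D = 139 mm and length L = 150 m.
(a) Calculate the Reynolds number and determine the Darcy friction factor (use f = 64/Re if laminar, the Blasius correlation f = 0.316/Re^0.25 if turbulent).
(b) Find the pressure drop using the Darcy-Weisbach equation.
(a) Re = V·D/ν = 2.97·0.139/1.05e-06 = 393170 → turbulent (Re > 4000); f = 0.316/Re^0.25 = 0.316/393170^0.25 = 0.012619 (Blasius is strictly valid for Re ≲ 1e5; used here as the smooth-pipe estimate the problem specifies)
(b) Darcy-Weisbach: ΔP = f·(L/D)·½ρV²/1000 = 0.012619·(150/0.139)·½·1025·2.97²/1000 = 61.56 kPa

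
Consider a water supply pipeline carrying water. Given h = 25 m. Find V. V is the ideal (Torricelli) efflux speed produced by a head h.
Formula: V = \sqrt{2 g h}
V = √(2·9.81·25) = 22.15 m/s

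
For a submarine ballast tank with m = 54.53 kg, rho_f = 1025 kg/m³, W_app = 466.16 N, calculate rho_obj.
Formula: W_{app} = mg\left(1 - \frac{\rho_f}{\rho_{obj}}\right)
Substituting knowns: 466.16 = 54.53·9.81·(1 − 1025/rho_obj)
Solving for rho_obj: rho_obj = 1025/(1 − 466.16/(54.53·9.81)) = 7972 kg/m³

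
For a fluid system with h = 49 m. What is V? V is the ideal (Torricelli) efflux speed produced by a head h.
Formula: V = \sqrt{2 g h}
V = √(2·9.81·49) = 31.01 m/s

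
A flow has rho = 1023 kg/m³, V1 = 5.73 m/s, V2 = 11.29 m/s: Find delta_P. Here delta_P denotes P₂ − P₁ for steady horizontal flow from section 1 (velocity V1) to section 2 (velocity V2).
Formula: \Delta P = \frac{1}{2} \rho (V_1^2 - V_2^2)
delta_P = 0.5·1023·(5.73² − 11.29²)/1000 = -48.4 kPa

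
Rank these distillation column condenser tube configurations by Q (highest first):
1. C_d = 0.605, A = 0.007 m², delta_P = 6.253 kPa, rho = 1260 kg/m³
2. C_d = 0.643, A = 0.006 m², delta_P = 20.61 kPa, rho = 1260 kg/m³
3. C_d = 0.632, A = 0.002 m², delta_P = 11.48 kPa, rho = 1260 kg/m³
Case 1: Q = 13.34 L/s
Case 2: Q = 22.07 L/s
Case 3: Q = 5.396 L/s
Ranking (highest first): 2, 1, 3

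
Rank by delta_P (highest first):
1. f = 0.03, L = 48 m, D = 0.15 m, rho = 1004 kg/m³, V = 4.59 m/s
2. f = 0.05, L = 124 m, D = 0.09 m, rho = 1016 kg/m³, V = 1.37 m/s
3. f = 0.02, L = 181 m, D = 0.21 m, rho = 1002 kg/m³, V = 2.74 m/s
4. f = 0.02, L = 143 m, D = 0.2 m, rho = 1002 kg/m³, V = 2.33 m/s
Case 1: delta_P = 101.5 kPa
Case 2: delta_P = 65.68 kPa
Case 3: delta_P = 64.84 kPa
Case 4: delta_P = 38.89 kPa
Ranking (highest first): 1, 2, 3, 4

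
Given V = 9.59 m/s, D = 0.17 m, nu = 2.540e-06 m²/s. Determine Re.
Formula: Re = \frac{V D}{\nu}
Re = 9.59·0.17/2.540e-06 = 641850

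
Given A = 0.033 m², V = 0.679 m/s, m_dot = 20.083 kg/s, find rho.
Formula: \dot{m} = \rho A V
Substituting knowns: 20.083 = rho·0.033·0.679
Solving for rho: rho = 20.083/(0.033·0.679) = 896.3 kg/m³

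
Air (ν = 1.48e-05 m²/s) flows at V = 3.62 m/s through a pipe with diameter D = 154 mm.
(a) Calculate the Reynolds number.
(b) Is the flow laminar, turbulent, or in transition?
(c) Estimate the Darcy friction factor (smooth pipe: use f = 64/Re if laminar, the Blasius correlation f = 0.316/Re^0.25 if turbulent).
(a) Re = V·D/ν = 3.62·0.154/1.48e-05 = 37668
(b) Flow regime: turbulent (Re > 4000)
(c) Friction factor: f = 0.316/Re^0.25 = 0.316/37668^0.25 = 0.02268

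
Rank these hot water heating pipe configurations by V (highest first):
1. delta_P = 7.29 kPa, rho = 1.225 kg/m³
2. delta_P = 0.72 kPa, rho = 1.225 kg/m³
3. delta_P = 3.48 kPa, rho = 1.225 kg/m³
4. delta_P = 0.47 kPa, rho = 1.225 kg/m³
Case 1: V = 109.1 m/s
Case 2: V = 34.29 m/s
Case 3: V = 75.38 m/s
Case 4: V = 27.7 m/s
Ranking (highest first): 1, 3, 2, 4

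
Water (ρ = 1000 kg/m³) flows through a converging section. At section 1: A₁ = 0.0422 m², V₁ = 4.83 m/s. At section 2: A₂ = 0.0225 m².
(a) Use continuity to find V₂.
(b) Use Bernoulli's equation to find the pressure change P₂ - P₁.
(a) Continuity: A₁V₁=A₂V₂ -> V₂=A₁V₁/A₂=0.0422*4.83/0.0225=9.06 m/s
(b) Bernoulli: P₂-P₁=0.5*rho*(V₁^2-V₂^2)/1000=0.5*1000*(4.83^2-9.06^2)/1000=-29.38 kPa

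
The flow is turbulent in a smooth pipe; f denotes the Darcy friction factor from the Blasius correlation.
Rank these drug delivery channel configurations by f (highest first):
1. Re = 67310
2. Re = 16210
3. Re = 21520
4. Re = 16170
Case 1: f = 0.01962
Case 2: f = 0.02801
Case 3: f = 0.02609
Case 4: f = 0.02802
Ranking (highest first): 4, 2, 3, 1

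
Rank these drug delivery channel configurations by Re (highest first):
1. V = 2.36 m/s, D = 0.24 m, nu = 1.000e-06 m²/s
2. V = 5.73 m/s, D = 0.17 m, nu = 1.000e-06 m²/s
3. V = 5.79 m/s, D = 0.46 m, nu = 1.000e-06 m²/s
Case 1: Re = 566400
Case 2: Re = 974100
Case 3: Re = 2.663e+06
Ranking (highest first): 3, 2, 1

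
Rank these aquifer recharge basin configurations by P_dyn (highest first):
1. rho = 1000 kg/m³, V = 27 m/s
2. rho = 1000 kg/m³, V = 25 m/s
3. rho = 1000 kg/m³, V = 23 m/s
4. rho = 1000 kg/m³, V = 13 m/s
Case 1: P_dyn = 364.5 kPa
Case 2: P_dyn = 312.5 kPa
Case 3: P_dyn = 264.5 kPa
Case 4: P_dyn = 84.5 kPa
Ranking (highest first): 1, 2, 3, 4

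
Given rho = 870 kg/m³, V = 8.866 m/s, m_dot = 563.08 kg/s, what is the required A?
Formula: \dot{m} = \rho A V
Substituting knowns: 563.08 = 870·A·8.866
Solving for A: A = 563.08/(870·8.866) = 0.073 m²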